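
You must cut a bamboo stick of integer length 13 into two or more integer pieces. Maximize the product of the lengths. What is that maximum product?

108

Let f[k] be the best product for length k (with at least one cut). For each first piece i, the rest contributes max(k−i, f[k−i]).
f[2] = 1·max(1,0) = 1·1 = 1
f[3] = 1·max(2,1) = 1·2 = 2
f[4] = 2·max(2,1) = 2·2 = 4
f[5] = 2·max(3,2) = 2·3 = 6
f[6] = 3·max(3,2) = 3·3 = 9
f[7] = 2·max(5,6) = 2·6 = 12
f[8] = 2·max(6,9) = 2·9 = 18
f[9] = 3·max(6,9) = 3·9 = 27
f[10] = 2·max(8,18) = 2·18 = 36
f[11] = 2·max(9,27) = 2·27 = 54
f[12] = 3·max(9,27) = 3·27 = 81
f[13] = 2·max(11,54) = 2·54 = 108
One optimal split: 3 + 3 + 3 + 2 + 2; product 3·3·3·2·2 = 108.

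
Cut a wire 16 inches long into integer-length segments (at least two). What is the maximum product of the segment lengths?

324

Fill f[k] for k=2..16: at each k try every first piece i and multiply by the better of (k−i) uncut or f[k−i].
f[2] = 1·max(1,0) = 1·1 = 1
f[3] = 1·max(2,1) = 1·2 = 2
f[4] = 2·max(2,1) = 2·2 = 4
f[5] = 2·max(3,2) = 2·3 = 6
f[6] = 3·max(3,2) = 3·3 = 9
f[7] = 2·max(5,6) = 2·6 = 12
f[8] = 2·max(6,9) = 2·9 = 18
f[9] = 3·max(6,9) = 3·9 = 27
f[10] = 2·max(8,18) = 2·18 = 36
f[11] = 2·max(9,27) = 2·27 = 54
f[12] = 3·max(9,27) = 3·27 = 81
f[13] = 2·max(11,54) = 2·54 = 108
f[14] = 2·max(12,81) = 2·81 = 162
f[15] = 3·max(12,81) = 3·81 = 243
f[16] = 2·max(14,162) = 2·162 = 324
One optimal split: 3 + 3 + 3 + 3 + 2 + 2; product 3·3·3·3·2·2 = 324.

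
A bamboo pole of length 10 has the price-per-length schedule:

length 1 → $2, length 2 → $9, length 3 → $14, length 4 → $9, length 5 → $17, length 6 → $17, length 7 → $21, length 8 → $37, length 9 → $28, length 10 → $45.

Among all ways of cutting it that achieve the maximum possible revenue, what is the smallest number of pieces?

Let r[k] be the best obtainable value from length k. For each k, try every first piece i and keep the best of price[i] + r[k−i].
r[1] = 2
r[2] = max(2+2, 9+0) = 9
r[3] = max(2+9, 9+2, 14+0) = 14
r[4] = max(2+14, 9+9, 14+2, 9+0) = 18
r[5] = max(2+18, 9+14, 14+9, 9+2, 17+0) = 23
r[6] = max(2+23, 9+18, 14+14, 9+9, 17+2, 17+0) = 28
r[7] = max(2+28, 9+23, 14+18, …, 17+2, 21+0) = 32
r[8] = max(2+32, 9+28, 14+23, …, 21+2, 37+0) = 37
r[9] = max(2+37, 9+32, 14+28, …, 37+2, 28+0) = 42
r[10] = max(2+42, 9+37, 14+32, …, 28+2, 45+0) = 46
Maximum revenue is $46.
Now minimize piece count subject to staying optimal: for each k, pieces[k] = 1 + min over i with p[i]+r[k−i]=r[k] of pieces[k−i].
pieces[7] = 3
pieces[8] = 1
pieces[9] = 3
pieces[10] = 2

2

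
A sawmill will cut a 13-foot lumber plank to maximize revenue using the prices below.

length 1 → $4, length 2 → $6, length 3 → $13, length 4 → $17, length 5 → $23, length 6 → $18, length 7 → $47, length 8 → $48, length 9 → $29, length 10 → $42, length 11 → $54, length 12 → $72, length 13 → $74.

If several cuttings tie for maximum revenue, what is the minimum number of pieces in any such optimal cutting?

2

Let r[k] be the best obtainable value from length k. For each k, try every first piece i and keep the best of price[i] + r[k−i].
r[1] = 4
r[2] = 8  (first piece 1, then r[1]=4)
r[3] = 13
r[4] = 17  (first piece 1, then r[3]=13)
r[5] = 23
r[6] = 27  (first piece 1, then r[5]=23)
r[7] = 47
r[8] = 51  (first piece 1, then r[7]=47)
r[9] = 55  (first piece 1, then r[8]=51)
r[10] = 60  (first piece 3, then r[7]=47)
r[11] = 64  (first piece 1, then r[10]=60)
r[12] = 72
r[13] = 76  (first piece 1, then r[12]=72)
Maximum revenue is $76.
Now minimize piece count subject to staying optimal: for each k, pieces[k] = 1 + min over i with p[i]+r[k−i]=r[k] of pieces[k−i].
pieces[10] = 2
pieces[11] = 2
pieces[12] = 1
pieces[13] = 2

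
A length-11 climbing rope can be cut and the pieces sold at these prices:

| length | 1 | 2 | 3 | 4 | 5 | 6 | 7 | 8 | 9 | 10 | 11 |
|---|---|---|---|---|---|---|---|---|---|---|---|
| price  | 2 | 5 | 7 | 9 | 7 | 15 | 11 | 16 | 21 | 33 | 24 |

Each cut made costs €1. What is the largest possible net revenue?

Consider every possible first cut. v[k] is the best of p[i]+v[k−i] over all sellable i≤k, charging 1 whenever i<k.
v[1] = 2
v[2] = 5
v[3] = 7
v[4] = 9  (first piece 2, then v[2]=5)
v[5] = 11  (first piece 2, then v[3]=7)
v[6] = 15
v[7] = 16  (first piece 1, then v[6]=15)
v[8] = 19  (first piece 2, then v[6]=15)
v[9] = 21  (first piece 3, then v[6]=15)
v[10] = 33
v[11] = 34  (first piece 1, then v[10]=33)
One optimal plan: pieces 10 + 1 (1 cut) → €35 − €1 = €34.

34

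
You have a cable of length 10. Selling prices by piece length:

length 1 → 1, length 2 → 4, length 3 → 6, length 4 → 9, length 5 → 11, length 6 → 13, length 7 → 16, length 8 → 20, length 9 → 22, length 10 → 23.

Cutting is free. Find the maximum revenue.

24

Build r[k] bottom-up: r[k] = max over allowed piece i of (p[i] + r[k−i]).
r[1] = 1
r[2] = 4
r[3] = 6
r[4] = 9
r[5] = 11
r[6] = 13  (first piece 2, then r[4]=9)
r[7] = 16
r[8] = 20
r[9] = 22
r[10] = 24  (first piece 2, then r[8]=20)
One optimal cutting: 8 + 2 → 20 + 4 = 24.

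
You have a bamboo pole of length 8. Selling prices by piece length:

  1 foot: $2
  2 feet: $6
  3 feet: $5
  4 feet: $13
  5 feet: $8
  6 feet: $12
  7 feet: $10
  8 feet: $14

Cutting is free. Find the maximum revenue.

Let R[k] be the best obtainable value from length k. For each k, try every first piece i and keep the best of price[i] + R[k−i].
R[1] = 2
R[2] = 6
R[3] = 8  (first piece 1, then R[2]=6)
R[4] = 13
R[5] = 15  (first piece 1, then R[4]=13)
R[6] = 19  (first piece 2, then R[4]=13)
R[7] = 21  (first piece 1, then R[6]=19)
R[8] = 26  (first piece 4, then R[4]=13)
One optimal cutting: 4 + 4 → $13 + $13 = $26.

26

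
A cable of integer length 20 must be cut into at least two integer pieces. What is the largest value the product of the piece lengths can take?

1458

Define m[k] = max over 1≤i<k of i · max(k−i, m[k−i]); the inner max lets the remainder stay uncut if that's better.
m[2] = 1×max(1,0) = 1×1 = 1
m[3] = max(1×2, 2×1) = 2
m[4] = max(1×3, 2×2, 3×1) = 4
m[5] = max(1×4, 2×3, 3×2, 4×1) = 6
m[6] = max(1×6, 2×4, 3×3, 4×2, 5×1) = 9
m[7] = max(1×9, 2×6, 3×4, 4×3, 5×2, 6×1) = 12
m[8] = max(1×12, 2×9, 3×6, …, 6×2, 7×1) = 18
m[9] = max(1×18, 2×12, 3×9, …, 7×2, 8×1) = 27
m[10] = max(1×27, 2×18, 3×12, …, 8×2, 9×1) = 36
m[11] = max(1×36, 2×27, 3×18, …, 9×2, 10×1) = 54
m[12] = max(1×54, 2×36, 3×27, …, 10×2, 11×1) = 81
m[13] = max(1×81, 2×54, 3×36, …, 11×2, 12×1) = 108
m[14] = max(1×108, 2×81, 3×54, …, 12×2, 13×1) = 162
m[15] = max(1×162, 2×108, 3×81, …, 13×2, 14×1) = 243
m[16] = max(1×243, 2×162, 3×108, …, 14×2, 15×1) = 324
m[17] = max(1×324, 2×243, 3×162, …, 15×2, 16×1) = 486
m[18] = max(1×486, 2×324, 3×243, …, 16×2, 17×1) = 729
m[19] = max(1×729, 2×486, 3×324, …, 17×2, 18×1) = 972
m[20] = max(1×972, 2×729, 3×486, …, 18×2, 19×1) = 1458
One optimal split: 3 + 3 + 3 + 3 + 3 + 3 + 2; product 3×3×3×3×3×3×2 = 1458.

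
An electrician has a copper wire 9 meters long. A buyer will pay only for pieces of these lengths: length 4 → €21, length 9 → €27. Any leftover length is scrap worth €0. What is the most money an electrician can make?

42

Build best[k] bottom-up: best[k] = max over allowed piece i of (p[i] + best[k−i]).
best[1] = 0
best[2] = 0
best[3] = 0
best[4] = 21
best[5] = 21
best[6] = 21
best[7] = 21
best[8] = 42  (first piece 4, then best[4]=21)
best[9] = 42
One optimal cutting: pieces 4 + 4 with 1 meter of scrap → €42.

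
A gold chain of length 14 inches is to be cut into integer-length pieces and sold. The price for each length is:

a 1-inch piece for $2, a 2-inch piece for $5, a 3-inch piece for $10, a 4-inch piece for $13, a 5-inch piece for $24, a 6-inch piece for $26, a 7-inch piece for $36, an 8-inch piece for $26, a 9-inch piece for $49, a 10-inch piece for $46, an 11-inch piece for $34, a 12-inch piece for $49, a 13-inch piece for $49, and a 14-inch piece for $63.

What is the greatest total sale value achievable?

73

Build r[k] bottom-up: r[k] = max over allowed piece i of (p[i] + r[k−i]).
r[1] = 2
r[2] = max(2+2, 5+0) = 5
r[3] = max(2+5, 5+2, 10+0) = 10
r[4] = max(2+10, 5+5, 10+2, 13+0) = 13
r[5] = max(2+13, 5+10, 10+5, 13+2, 24+0) = 24
r[6] = max(2+24, 5+13, 10+10, 13+5, 24+2, 26+0) = 26
r[7] = max(2+26, 5+24, 10+13, …, 26+2, 36+0) = 36
r[8] = max(2+36, 5+26, 10+24, …, 36+2, 26+0) = 38
r[9] = max(2+38, 5+36, 10+26, …, 26+2, 49+0) = 49
r[10] = max(2+49, 5+38, 10+36, …, 49+2, 46+0) = 51
r[11] = max(2+51, 5+49, 10+38, …, 46+2, 34+0) = 54
r[12] = max(2+54, 5+51, 10+49, …, 34+2, 49+0) = 60
r[13] = max(2+60, 5+54, 10+51, …, 49+2, 49+0) = 62
r[14] = max(2+62, 5+60, 10+54, …, 49+2, 63+0) = 73
One optimal cutting: 9 + 5 → $49 + $24 = $73.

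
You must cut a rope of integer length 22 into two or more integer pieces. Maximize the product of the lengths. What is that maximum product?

Let f[k] be the best product for length k (with at least one cut). For each first piece i, the rest contributes max(k−i, f[k−i]).
f[2] = 1×max(1,0) = 1×1 = 1
f[3] = max(1×2, 2×1) = 2
f[4] = max(1×3, 2×2, 3×1) = 4
f[5] = max(1×4, 2×3, 3×2, 4×1) = 6
f[6] = max(1×6, 2×4, 3×3, 4×2, 5×1) = 9
f[7] = max(1×9, 2×6, 3×4, 4×3, 5×2, 6×1) = 12
f[8] = max(1×12, 2×9, 3×6, …, 6×2, 7×1) = 18
f[9] = max(1×18, 2×12, 3×9, …, 7×2, 8×1) = 27
f[10] = max(1×27, 2×18, 3×12, …, 8×2, 9×1) = 36
f[11] = max(1×36, 2×27, 3×18, …, 9×2, 10×1) = 54
f[12] = max(1×54, 2×36, 3×27, …, 10×2, 11×1) = 81
f[13] = max(1×81, 2×54, 3×36, …, 11×2, 12×1) = 108
f[14] = max(1×108, 2×81, 3×54, …, 12×2, 13×1) = 162
f[15] = max(1×162, 2×108, 3×81, …, 13×2, 14×1) = 243
f[16] = max(1×243, 2×162, 3×108, …, 14×2, 15×1) = 324
f[17] = max(1×324, 2×243, 3×162, …, 15×2, 16×1) = 486
f[18] = max(1×486, 2×324, 3×243, …, 16×2, 17×1) = 729
f[19] = max(1×729, 2×486, 3×324, …, 17×2, 18×1) = 972
f[20] = max(1×972, 2×729, 3×486, …, 18×2, 19×1) = 1458
f[21] = max(1×1458, 2×972, 3×729, …, 19×2, 20×1) = 2187
f[22] = max(1×2187, 2×1458, 3×972, …, 20×2, 21×1) = 2916
One optimal split: 3 + 3 + 3 + 3 + 3 + 3 + 2 + 2; product 3×3×3×3×3×3×2×2 = 2916.

2916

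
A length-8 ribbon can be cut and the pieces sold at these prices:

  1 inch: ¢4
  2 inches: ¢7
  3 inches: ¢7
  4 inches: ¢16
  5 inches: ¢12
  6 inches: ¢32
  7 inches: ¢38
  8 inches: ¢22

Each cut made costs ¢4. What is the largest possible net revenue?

38

Build v[k] bottom-up: v[k] = max over allowed piece i of (p[i] + v[k−i]) − 4 per cut.
v[1] = 4
v[2] = max(4+4-4, 7+0) = 7
v[3] = max(4+7-4, 7+4-4, 7+0) = 7
v[4] = max(4+7-4, 7+7-4, 7+4-4, 16+0) = 16
v[5] = max(4+16-4, 7+7-4, 7+7-4, 16+4-4, 12+0) = 16
v[6] = max(4+16-4, 7+16-4, 7+7-4, 16+7-4, 12+4-4, 32+0) = 32
v[7] = max(4+32-4, 7+16-4, 7+16-4, …, 32+4-4, 38+0) = 38
v[8] = max(4+38-4, 7+32-4, 7+16-4, …, 38+4-4, 22+0) = 38
One optimal plan: pieces 7 + 1 (1 cut) → ¢42 − ¢4 = ¢38.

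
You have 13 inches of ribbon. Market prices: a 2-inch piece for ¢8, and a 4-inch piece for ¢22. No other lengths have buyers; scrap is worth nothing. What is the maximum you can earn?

Let r[k] be the best obtainable value from length k. For each k, try every first piece i and keep the best of price[i] + r[k−i].
r[1] = 0
r[2] = 8
r[3] = 8
r[4] = max(8+8, 22+0) = 22
r[5] = max(8+8, 22+0) = 22
r[6] = max(8+22, 22+8) = 30
r[7] = max(8+22, 22+8) = 30
r[8] = max(8+30, 22+22) = 44
r[9] = max(8+30, 22+22) = 44
r[10] = max(8+44, 22+30) = 52
r[11] = max(8+44, 22+30) = 52
r[12] = max(8+52, 22+44) = 66
r[13] = max(8+52, 22+44) = 66
One optimal cutting: pieces 4 + 4 + 4 with 1 inch of scrap → ¢66.

66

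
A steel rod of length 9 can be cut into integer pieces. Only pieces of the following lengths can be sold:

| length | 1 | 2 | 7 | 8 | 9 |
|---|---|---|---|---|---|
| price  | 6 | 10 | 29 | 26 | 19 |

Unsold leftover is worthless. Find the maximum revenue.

Build f[k] bottom-up: f[k] = max over allowed piece i of (p[i] + f[k−i]).
f[1] = 6
f[2] = 12  (first piece 1, then f[1]=6)
f[3] = 18  (first piece 1, then f[2]=12)
f[4] = 24  (first piece 1, then f[3]=18)
f[5] = 30  (first piece 1, then f[4]=24)
f[6] = 36  (first piece 1, then f[5]=30)
f[7] = 42  (first piece 1, then f[6]=36)
f[8] = 48  (first piece 1, then f[7]=42)
f[9] = 54  (first piece 1, then f[8]=48)
One optimal cutting: 1 + 1 + 1 + 1 + 1 + 1 + 1 + 1 + 1 → $54.

54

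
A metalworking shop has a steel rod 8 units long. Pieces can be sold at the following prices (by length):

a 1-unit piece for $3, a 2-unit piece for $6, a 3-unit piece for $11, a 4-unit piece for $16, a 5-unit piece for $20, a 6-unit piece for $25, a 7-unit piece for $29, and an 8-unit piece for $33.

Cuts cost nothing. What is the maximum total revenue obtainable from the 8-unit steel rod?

33

Let best[k] be the best obtainable value from length k. For each k, try every first piece i and keep the best of price[i] + best[k−i].
best[1] = 3
best[2] = 6  (first piece 1, then best[1]=3)
best[3] = 11
best[4] = 16
best[5] = 20
best[6] = 25
best[7] = 29
best[8] = 33
Best is to sell the whole 8-unit piece uncut for $33.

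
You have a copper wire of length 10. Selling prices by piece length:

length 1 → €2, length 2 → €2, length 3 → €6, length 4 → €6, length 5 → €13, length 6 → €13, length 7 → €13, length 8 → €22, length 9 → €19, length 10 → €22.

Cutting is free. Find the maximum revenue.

26

Build best[k] bottom-up: best[k] = max over allowed piece i of (p[i] + best[k−i]).
best[1] = 2
best[2] = 4  (first piece 1, then best[1]=2)
best[3] = 6  (first piece 1, then best[2]=4)
best[4] = 8  (first piece 1, then best[3]=6)
best[5] = 13
best[6] = 15  (first piece 1, then best[5]=13)
best[7] = 17  (first piece 1, then best[6]=15)
best[8] = 22
best[9] = 24  (first piece 1, then best[8]=22)
best[10] = 26  (first piece 1, then best[9]=24)
One optimal cutting: 8 + 1 + 1 → €22 + €2 + €2 = €26.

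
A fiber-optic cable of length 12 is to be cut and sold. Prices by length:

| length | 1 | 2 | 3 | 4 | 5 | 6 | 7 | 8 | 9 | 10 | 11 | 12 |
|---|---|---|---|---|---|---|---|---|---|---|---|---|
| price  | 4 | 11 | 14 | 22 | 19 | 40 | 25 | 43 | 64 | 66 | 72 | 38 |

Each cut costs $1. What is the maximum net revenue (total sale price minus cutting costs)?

Consider every possible first cut. v[k] is the best of p[i]+v[k−i] over all sellable i≤k, charging 1 whenever i<k.
v[1] = 4
v[2] = max(4+4-1, 11+0) = 11
v[3] = max(4+11-1, 11+4-1, 14+0) = 14
v[4] = max(4+14-1, 11+11-1, 14+4-1, 22+0) = 22
v[5] = max(4+22-1, 11+14-1, 14+11-1, 22+4-1, 19+0) = 25
v[6] = max(4+25-1, 11+22-1, 14+14-1, 22+11-1, 19+4-1, 40+0) = 40
v[7] = max(4+40-1, 11+25-1, 14+22-1, …, 40+4-1, 25+0) = 43
v[8] = max(4+43-1, 11+40-1, 14+25-1, …, 25+4-1, 43+0) = 50
v[9] = max(4+50-1, 11+43-1, 14+40-1, …, 43+4-1, 64+0) = 64
v[10] = max(4+64-1, 11+50-1, 14+43-1, …, 64+4-1, 66+0) = 67
v[11] = max(4+67-1, 11+64-1, 14+50-1, …, 66+4-1, 72+0) = 74
v[12] = max(4+74-1, 11+67-1, 14+64-1, …, 72+4-1, 38+0) = 79
One optimal plan: pieces 6 + 6 (1 cut) → $80 − $1 = $79.

79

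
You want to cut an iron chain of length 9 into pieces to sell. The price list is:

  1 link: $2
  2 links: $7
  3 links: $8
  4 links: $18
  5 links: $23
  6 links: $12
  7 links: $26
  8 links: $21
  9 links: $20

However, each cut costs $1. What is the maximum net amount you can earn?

Consider every possible first cut. r[k] is the best of p[i]+r[k−i] over all sellable i≤k, charging 1 whenever i<k.
r[1] = 2
r[2] = max(2+2-1, 7+0) = 7
r[3] = max(2+7-1, 7+2-1, 8+0) = 8
r[4] = max(2+8-1, 7+7-1, 8+2-1, 18+0) = 18
r[5] = max(2+18-1, 7+8-1, 8+7-1, 18+2-1, 23+0) = 23
r[6] = max(2+23-1, 7+18-1, 8+8-1, 18+7-1, 23+2-1, 12+0) = 24
r[7] = max(2+24-1, 7+23-1, 8+18-1, …, 12+2-1, 26+0) = 29
r[8] = max(2+29-1, 7+24-1, 8+23-1, …, 26+2-1, 21+0) = 35
r[9] = max(2+35-1, 7+29-1, 8+24-1, …, 21+2-1, 20+0) = 40
One optimal plan: pieces 5 + 4 (1 cut) → $41 − $1 = $40.

40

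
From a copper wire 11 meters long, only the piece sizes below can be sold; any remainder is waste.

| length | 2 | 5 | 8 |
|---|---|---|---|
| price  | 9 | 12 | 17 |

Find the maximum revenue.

45

Build best[k] bottom-up: best[k] = max over allowed piece i of (p[i] + best[k−i]).
best[1] = 0
best[2] = 9
best[3] = 9
best[4] = 18  (first piece 2, then best[2]=9)
best[5] = max(9+9, 12+0) = 18
best[6] = max(9+18, 12+0) = 27
best[7] = max(9+18, 12+9) = 27
best[8] = max(9+27, 12+9, 17+0) = 36
best[9] = max(9+27, 12+18, 17+0) = 36
best[10] = max(9+36, 12+18, 17+9) = 45
best[11] = max(9+36, 12+27, 17+9) = 45
One optimal cutting: pieces 2 + 2 + 2 + 2 + 2 with 1 meter of scrap → €45.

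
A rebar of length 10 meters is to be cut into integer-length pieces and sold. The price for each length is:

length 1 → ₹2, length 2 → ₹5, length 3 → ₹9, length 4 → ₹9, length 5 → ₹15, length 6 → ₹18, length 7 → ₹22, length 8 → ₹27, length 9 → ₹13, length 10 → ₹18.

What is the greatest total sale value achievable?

Let r[k] be the best obtainable value from length k. For each k, try every first piece i and keep the best of price[i] + r[k−i].
r[1] = 2
r[2] = max(2+2, 5+0) = 5
r[3] = max(2+5, 5+2, 9+0) = 9
r[4] = max(2+9, 5+5, 9+2, 9+0) = 11
r[5] = max(2+11, 5+9, 9+5, 9+2, 15+0) = 15
r[6] = max(2+15, 5+11, 9+9, 9+5, 15+2, 18+0) = 18
r[7] = max(2+18, 5+15, 9+11, …, 18+2, 22+0) = 22
r[8] = max(2+22, 5+18, 9+15, …, 22+2, 27+0) = 27
r[9] = max(2+27, 5+22, 9+18, …, 27+2, 13+0) = 29
r[10] = max(2+29, 5+27, 9+22, …, 13+2, 18+0) = 32
One optimal cutting: 8 + 2 → ₹27 + ₹5 = ₹32.

32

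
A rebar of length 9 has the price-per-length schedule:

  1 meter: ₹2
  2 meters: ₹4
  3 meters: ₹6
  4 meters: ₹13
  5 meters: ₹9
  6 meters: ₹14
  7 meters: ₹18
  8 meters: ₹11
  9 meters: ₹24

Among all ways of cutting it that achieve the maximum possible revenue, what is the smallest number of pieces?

Build r[k] bottom-up: r[k] = max over allowed piece i of (p[i] + r[k−i]).
r[1] = 2
r[2] = max(2+2, 4+0) = 4
r[3] = max(2+4, 4+2, 6+0) = 6
r[4] = max(2+6, 4+4, 6+2, 13+0) = 13
r[5] = max(2+13, 4+6, 6+4, 13+2, 9+0) = 15
r[6] = max(2+15, 4+13, 6+6, 13+4, 9+2, 14+0) = 17
r[7] = max(2+17, 4+15, 6+13, …, 14+2, 18+0) = 19
r[8] = max(2+19, 4+17, 6+15, …, 18+2, 11+0) = 26
r[9] = max(2+26, 4+19, 6+17, …, 11+2, 24+0) = 28
Maximum revenue is ₹28.
Now minimize piece count subject to staying optimal: for each k, pieces[k] = 1 + min over i with p[i]+r[k−i]=r[k] of pieces[k−i].
pieces[6] = 2
pieces[7] = 2
pieces[8] = 2
pieces[9] = 3

3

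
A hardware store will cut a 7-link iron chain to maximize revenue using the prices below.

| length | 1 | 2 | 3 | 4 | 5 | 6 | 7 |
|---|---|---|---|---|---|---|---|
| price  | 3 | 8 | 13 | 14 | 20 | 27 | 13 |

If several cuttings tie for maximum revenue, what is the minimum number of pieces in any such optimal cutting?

2

Consider every possible first cut. r[k] is the best of p[i]+r[k−i] over all sellable i≤k.
r[1] = 3
r[2] = max(3+3, 8+0) = 8
r[3] = max(3+8, 8+3, 13+0) = 13
r[4] = max(3+13, 8+8, 13+3, 14+0) = 16
r[5] = max(3+16, 8+13, 13+8, 14+3, 20+0) = 21
r[6] = max(3+21, 8+16, 13+13, 14+8, 20+3, 27+0) = 27
r[7] = max(3+27, 8+21, 13+16, …, 27+3, 13+0) = 30
Maximum revenue is $30.
Now minimize piece count subject to staying optimal: for each k, pieces[k] = 1 + min over i with p[i]+r[k−i]=r[k] of pieces[k−i].
pieces[4] = 2
pieces[5] = 2
pieces[6] = 1
pieces[7] = 2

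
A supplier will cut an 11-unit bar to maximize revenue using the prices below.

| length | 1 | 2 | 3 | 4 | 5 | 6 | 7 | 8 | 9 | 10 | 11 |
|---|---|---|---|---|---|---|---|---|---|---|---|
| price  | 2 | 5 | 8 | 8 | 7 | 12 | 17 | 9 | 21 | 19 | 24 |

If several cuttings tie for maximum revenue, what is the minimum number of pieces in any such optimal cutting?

4

Let r[k] be the best obtainable value from length k. For each k, try every first piece i and keep the best of price[i] + r[k−i].
r[1] = 2
r[2] = max(2+2, 5+0) = 5
r[3] = max(2+5, 5+2, 8+0) = 8
r[4] = max(2+8, 5+5, 8+2, 8+0) = 10
r[5] = max(2+10, 5+8, 8+5, 8+2, 7+0) = 13
r[6] = max(2+13, 5+10, 8+8, 8+5, 7+2, 12+0) = 16
r[7] = max(2+16, 5+13, 8+10, …, 12+2, 17+0) = 18
r[8] = max(2+18, 5+16, 8+13, …, 17+2, 9+0) = 21
r[9] = max(2+21, 5+18, 8+16, …, 9+2, 21+0) = 24
r[10] = max(2+24, 5+21, 8+18, …, 21+2, 19+0) = 26
r[11] = max(2+26, 5+24, 8+21, …, 19+2, 24+0) = 29
Maximum revenue is 29.
Now minimize piece count subject to staying optimal: for each k, pieces[k] = 1 + min over i with p[i]+r[k−i]=r[k] of pieces[k−i].
pieces[8] = 3
pieces[9] = 3
pieces[10] = 4
pieces[11] = 4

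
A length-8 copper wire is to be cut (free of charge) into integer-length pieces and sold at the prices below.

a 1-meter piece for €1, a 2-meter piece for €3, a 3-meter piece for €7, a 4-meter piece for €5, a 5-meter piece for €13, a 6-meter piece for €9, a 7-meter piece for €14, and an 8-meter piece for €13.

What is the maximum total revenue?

20

Let best[k] be the best obtainable value from length k. For each k, try every first piece i and keep the best of price[i] + best[k−i].
best[1] = 1
best[2] = 3
best[3] = 7
best[4] = 8  (first piece 1, then best[3]=7)
best[5] = 13
best[6] = 14  (first piece 1, then best[5]=13)
best[7] = 16  (first piece 2, then best[5]=13)
best[8] = 20  (first piece 3, then best[5]=13)
One optimal cutting: 5 + 3 → €13 + €7 = €20.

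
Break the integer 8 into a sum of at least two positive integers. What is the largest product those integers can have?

18

Fill g[k] for k=2..8: at each k try every first piece i and multiply by the better of (k−i) uncut or g[k−i].
g[2] = 1·max(1,0) = 1·1 = 1
g[3] = max(1·2, 2·1) = 2
g[4] = max(1·3, 2·2, 3·1) = 4
g[5] = max(1·4, 2·3, 3·2, 4·1) = 6
g[6] = max(1·6, 2·4, 3·3, 4·2, 5·1) = 9
g[7] = max(1·9, 2·6, 3·4, 4·3, 5·2, 6·1) = 12
g[8] = max(1·12, 2·9, 3·6, …, 6·2, 7·1) = 18
One optimal split: 3 + 3 + 2; product 3·3·2 = 18.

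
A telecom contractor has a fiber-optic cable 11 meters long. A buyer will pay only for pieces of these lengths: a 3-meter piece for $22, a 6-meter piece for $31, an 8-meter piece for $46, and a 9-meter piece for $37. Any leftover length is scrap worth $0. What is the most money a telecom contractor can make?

68

Build r[k] bottom-up: r[k] = max over allowed piece i of (p[i] + r[k−i]).
r[1] = 0
r[2] = 0
r[3] = 22
r[4] = 22
r[5] = 22
r[6] = max(22+22, 31+0) = 44
r[7] = max(22+22, 31+0) = 44
r[8] = max(22+22, 31+0, 46+0) = 46
r[9] = max(22+44, 31+22, 46+0, 37+0) = 66
r[10] = max(22+44, 31+22, 46+0, 37+0) = 66
r[11] = max(22+46, 31+22, 46+22, 37+0) = 68
One optimal cutting: 8 + 3 → $68.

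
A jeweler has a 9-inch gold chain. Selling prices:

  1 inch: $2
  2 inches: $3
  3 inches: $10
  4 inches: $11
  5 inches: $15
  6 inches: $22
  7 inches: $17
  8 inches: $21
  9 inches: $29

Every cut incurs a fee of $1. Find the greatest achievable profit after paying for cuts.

31

Consider every possible first cut. net[k] is the best of p[i]+net[k−i] over all sellable i≤k, charging 1 whenever i<k.
net[1] = 2
net[2] = 3  (first piece 1, then net[1]=2)
net[3] = 10
net[4] = 11  (first piece 1, then net[3]=10)
net[5] = 15
net[6] = 22
net[7] = 23  (first piece 1, then net[6]=22)
net[8] = 24  (first piece 1, then net[7]=23)
net[9] = 31  (first piece 3, then net[6]=22)
One optimal plan: pieces 6 + 3 (1 cut) → $32 − $1 = $31.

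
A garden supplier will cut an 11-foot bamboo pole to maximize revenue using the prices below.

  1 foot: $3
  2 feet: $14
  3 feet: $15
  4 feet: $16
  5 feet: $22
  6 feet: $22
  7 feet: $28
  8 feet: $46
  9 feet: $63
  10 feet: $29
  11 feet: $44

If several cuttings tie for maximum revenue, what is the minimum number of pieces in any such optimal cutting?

Build r[k] bottom-up: r[k] = max over allowed piece i of (p[i] + r[k−i]).
r[1] = 3
r[2] = 14
r[3] = 17  (first piece 1, then r[2]=14)
r[4] = 28  (first piece 2, then r[2]=14)
r[5] = 31  (first piece 1, then r[4]=28)
r[6] = 42  (first piece 2, then r[4]=28)
r[7] = 45  (first piece 1, then r[6]=42)
r[8] = 56  (first piece 2, then r[6]=42)
r[9] = 63
r[10] = 70  (first piece 2, then r[8]=56)
r[11] = 77  (first piece 2, then r[9]=63)
Maximum revenue is $77.
Now minimize piece count subject to staying optimal: for each k, pieces[k] = 1 + min over i with p[i]+r[k−i]=r[k] of pieces[k−i].
pieces[8] = 4
pieces[9] = 1
pieces[10] = 5
pieces[11] = 2

2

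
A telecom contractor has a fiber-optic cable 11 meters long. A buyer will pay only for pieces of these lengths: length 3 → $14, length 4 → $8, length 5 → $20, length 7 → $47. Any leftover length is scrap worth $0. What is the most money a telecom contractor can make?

Let r[k] be the best obtainable value from length k. For each k, try every first piece i and keep the best of price[i] + r[k−i].
r[1] = 0
r[2] = 0
r[3] = 14
r[4] = 14
r[5] = 20
r[6] = 28  (first piece 3, then r[3]=14)
r[7] = 47
r[8] = 47
r[9] = 47
r[10] = 61  (first piece 3, then r[7]=47)
r[11] = 61
One optimal cutting: pieces 7 + 3 with 1 meter of scrap → $61.

61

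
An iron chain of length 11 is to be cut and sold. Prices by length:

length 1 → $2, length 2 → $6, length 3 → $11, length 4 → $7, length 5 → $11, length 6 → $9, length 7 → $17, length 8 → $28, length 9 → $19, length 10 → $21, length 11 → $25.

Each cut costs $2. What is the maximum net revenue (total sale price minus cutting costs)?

37

Let r[k] be the best obtainable value from length k. For each k, try every first piece i and keep the best of price[i] + r[k−i] minus the 2 cut fee when i<k.
r[1] = 2
r[2] = max(2+2-2, 6+0) = 6
r[3] = max(2+6-2, 6+2-2, 11+0) = 11
r[4] = max(2+11-2, 6+6-2, 11+2-2, 7+0) = 11
r[5] = max(2+11-2, 6+11-2, 11+6-2, 7+2-2, 11+0) = 15
r[6] = max(2+15-2, 6+11-2, 11+11-2, 7+6-2, 11+2-2, 9+0) = 20
r[7] = max(2+20-2, 6+15-2, 11+11-2, …, 9+2-2, 17+0) = 20
r[8] = max(2+20-2, 6+20-2, 11+15-2, …, 17+2-2, 28+0) = 28
r[9] = max(2+28-2, 6+20-2, 11+20-2, …, 28+2-2, 19+0) = 29
r[10] = max(2+29-2, 6+28-2, 11+20-2, …, 19+2-2, 21+0) = 32
r[11] = max(2+32-2, 6+29-2, 11+28-2, …, 21+2-2, 25+0) = 37
One optimal plan: pieces 8 + 3 (1 cut) → $39 − $2 = $37.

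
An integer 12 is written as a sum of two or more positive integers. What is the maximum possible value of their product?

81

Let f[k] be the best product for length k (with at least one cut). For each first piece i, the rest contributes max(k−i, f[k−i]).
f[2] = 1×max(1,0) = 1×1 = 1
f[3] = max(1×2, 2×1) = 2
f[4] = max(1×3, 2×2, 3×1) = 4
f[5] = max(1×4, 2×3, 3×2, 4×1) = 6
f[6] = max(1×6, 2×4, 3×3, 4×2, 5×1) = 9
f[7] = max(1×9, 2×6, 3×4, 4×3, 5×2, 6×1) = 12
f[8] = max(1×12, 2×9, 3×6, …, 6×2, 7×1) = 18
f[9] = max(1×18, 2×12, 3×9, …, 7×2, 8×1) = 27
f[10] = max(1×27, 2×18, 3×12, …, 8×2, 9×1) = 36
f[11] = max(1×36, 2×27, 3×18, …, 9×2, 10×1) = 54
f[12] = max(1×54, 2×36, 3×27, …, 10×2, 11×1) = 81
One optimal split: 3 + 3 + 3 + 3; product 3×3×3×3 = 81.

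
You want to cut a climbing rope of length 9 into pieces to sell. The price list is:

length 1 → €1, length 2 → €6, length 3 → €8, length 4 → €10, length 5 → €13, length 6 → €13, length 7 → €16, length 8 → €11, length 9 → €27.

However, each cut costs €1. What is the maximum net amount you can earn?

Build v[k] bottom-up: v[k] = max over allowed piece i of (p[i] + v[k−i]) − 1 per cut.
v[1] = 1
v[2] = max(1+1-1, 6+0) = 6
v[3] = max(1+6-1, 6+1-1, 8+0) = 8
v[4] = max(1+8-1, 6+6-1, 8+1-1, 10+0) = 11
v[5] = max(1+11-1, 6+8-1, 8+6-1, 10+1-1, 13+0) = 13
v[6] = max(1+13-1, 6+11-1, 8+8-1, 10+6-1, 13+1-1, 13+0) = 16
v[7] = max(1+16-1, 6+13-1, 8+11-1, …, 13+1-1, 16+0) = 18
v[8] = max(1+18-1, 6+16-1, 8+13-1, …, 16+1-1, 11+0) = 21
v[9] = max(1+21-1, 6+18-1, 8+16-1, …, 11+1-1, 27+0) = 27
Best is to make no cuts and sell whole for €27.

27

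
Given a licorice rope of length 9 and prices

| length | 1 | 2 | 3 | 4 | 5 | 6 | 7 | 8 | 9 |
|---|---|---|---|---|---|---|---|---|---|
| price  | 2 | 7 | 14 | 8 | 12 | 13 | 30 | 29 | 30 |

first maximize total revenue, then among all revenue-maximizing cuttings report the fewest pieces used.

Build r[k] bottom-up: r[k] = max over allowed piece i of (p[i] + r[k−i]).
r[1] = 2
r[2] = max(2+2, 7+0) = 7
r[3] = max(2+7, 7+2, 14+0) = 14
r[4] = max(2+14, 7+7, 14+2, 8+0) = 16
r[5] = max(2+16, 7+14, 14+7, 8+2, 12+0) = 21
r[6] = max(2+21, 7+16, 14+14, 8+7, 12+2, 13+0) = 28
r[7] = max(2+28, 7+21, 14+16, …, 13+2, 30+0) = 30
r[8] = max(2+30, 7+28, 14+21, …, 30+2, 29+0) = 35
r[9] = max(2+35, 7+30, 14+28, …, 29+2, 30+0) = 42
Maximum revenue is ¢42.
Now minimize piece count subject to staying optimal: for each k, pieces[k] = 1 + min over i with p[i]+r[k−i]=r[k] of pieces[k−i].
pieces[6] = 2
pieces[7] = 1
pieces[8] = 3
pieces[9] = 3

3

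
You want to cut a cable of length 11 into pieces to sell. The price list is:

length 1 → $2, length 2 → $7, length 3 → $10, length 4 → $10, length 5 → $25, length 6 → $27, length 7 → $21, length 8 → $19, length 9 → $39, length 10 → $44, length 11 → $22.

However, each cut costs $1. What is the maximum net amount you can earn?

51

Build r[k] bottom-up: r[k] = max over allowed piece i of (p[i] + r[k−i]) − 1 per cut.
r[1] = 2
r[2] = 7
r[3] = 10
r[4] = 13  (first piece 2, then r[2]=7)
r[5] = 25
r[6] = 27
r[7] = 31  (first piece 2, then r[5]=25)
r[8] = 34  (first piece 3, then r[5]=25)
r[9] = 39
r[10] = 49  (first piece 5, then r[5]=25)
r[11] = 51  (first piece 5, then r[6]=27)
One optimal plan: pieces 6 + 5 (1 cut) → $52 − $1 = $51.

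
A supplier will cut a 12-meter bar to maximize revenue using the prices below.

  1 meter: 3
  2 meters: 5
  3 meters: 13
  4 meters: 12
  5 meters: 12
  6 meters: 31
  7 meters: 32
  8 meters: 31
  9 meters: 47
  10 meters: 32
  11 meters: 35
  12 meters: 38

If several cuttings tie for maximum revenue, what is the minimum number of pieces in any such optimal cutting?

2

Let r[k] be the best obtainable value from length k. For each k, try every first piece i and keep the best of price[i] + r[k−i].
r[1] = 3
r[2] = 6  (first piece 1, then r[1]=3)
r[3] = 13
r[4] = 16  (first piece 1, then r[3]=13)
r[5] = 19  (first piece 1, then r[4]=16)
r[6] = 31
r[7] = 34  (first piece 1, then r[6]=31)
r[8] = 37  (first piece 1, then r[7]=34)
r[9] = 47
r[10] = 50  (first piece 1, then r[9]=47)
r[11] = 53  (first piece 1, then r[10]=50)
r[12] = 62  (first piece 6, then r[6]=31)
Maximum revenue is 62.
Now minimize piece count subject to staying optimal: for each k, pieces[k] = 1 + min over i with p[i]+r[k−i]=r[k] of pieces[k−i].
pieces[9] = 1
pieces[10] = 2
pieces[11] = 3
pieces[12] = 2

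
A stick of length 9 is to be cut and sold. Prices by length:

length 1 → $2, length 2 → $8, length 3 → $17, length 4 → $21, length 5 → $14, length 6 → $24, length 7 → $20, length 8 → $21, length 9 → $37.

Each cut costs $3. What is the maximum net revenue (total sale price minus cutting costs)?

Let v[k] be the best obtainable value from length k. For each k, try every first piece i and keep the best of price[i] + v[k−i] minus the 3 cut fee when i<k.
v[1] = 2
v[2] = 8
v[3] = 17
v[4] = 21
v[5] = 22  (first piece 2, then v[3]=17)
v[6] = 31  (first piece 3, then v[3]=17)
v[7] = 35  (first piece 3, then v[4]=21)
v[8] = 39  (first piece 4, then v[4]=21)
v[9] = 45  (first piece 3, then v[6]=31)
One optimal plan: pieces 3 + 3 + 3 (2 cuts) → $51 − $6 = $45.

45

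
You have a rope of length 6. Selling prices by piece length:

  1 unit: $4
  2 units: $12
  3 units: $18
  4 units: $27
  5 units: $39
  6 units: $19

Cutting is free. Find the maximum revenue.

Let best[k] be the best obtainable value from length k. For each k, try every first piece i and keep the best of price[i] + best[k−i].
best[1] = 4
best[2] = 12
best[3] = 18
best[4] = 27
best[5] = 39
best[6] = 43  (first piece 1, then best[5]=39)
One optimal cutting: 5 + 1 → $39 + $4 = $43.

43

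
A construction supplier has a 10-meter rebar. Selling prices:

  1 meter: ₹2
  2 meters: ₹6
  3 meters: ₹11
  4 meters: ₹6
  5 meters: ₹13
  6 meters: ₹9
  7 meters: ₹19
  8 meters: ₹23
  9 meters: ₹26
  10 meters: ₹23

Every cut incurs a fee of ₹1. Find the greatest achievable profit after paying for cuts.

32

Build r[k] bottom-up: r[k] = max over allowed piece i of (p[i] + r[k−i]) − 1 per cut.
r[1] = 2
r[2] = max(2+2-1, 6+0) = 6
r[3] = max(2+6-1, 6+2-1, 11+0) = 11
r[4] = max(2+11-1, 6+6-1, 11+2-1, 6+0) = 12
r[5] = max(2+12-1, 6+11-1, 11+6-1, 6+2-1, 13+0) = 16
r[6] = max(2+16-1, 6+12-1, 11+11-1, 6+6-1, 13+2-1, 9+0) = 21
r[7] = max(2+21-1, 6+16-1, 11+12-1, …, 9+2-1, 19+0) = 22
r[8] = max(2+22-1, 6+21-1, 11+16-1, …, 19+2-1, 23+0) = 26
r[9] = max(2+26-1, 6+22-1, 11+21-1, …, 23+2-1, 26+0) = 31
r[10] = max(2+31-1, 6+26-1, 11+22-1, …, 26+2-1, 23+0) = 32
One optimal plan: pieces 3 + 3 + 3 + 1 (3 cuts) → ₹35 − ₹3 = ₹32.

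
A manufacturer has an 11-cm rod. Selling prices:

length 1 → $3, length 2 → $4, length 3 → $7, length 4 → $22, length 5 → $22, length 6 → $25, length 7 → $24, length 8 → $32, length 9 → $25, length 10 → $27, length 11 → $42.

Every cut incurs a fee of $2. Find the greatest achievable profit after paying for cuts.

Consider every possible first cut. net[k] is the best of p[i]+net[k−i] over all sellable i≤k, charging 2 whenever i<k.
net[1] = 3
net[2] = max(3+3-2, 4+0) = 4
net[3] = max(3+4-2, 4+3-2, 7+0) = 7
net[4] = max(3+7-2, 4+4-2, 7+3-2, 22+0) = 22
net[5] = max(3+22-2, 4+7-2, 7+4-2, 22+3-2, 22+0) = 23
net[6] = max(3+23-2, 4+22-2, 7+7-2, 22+4-2, 22+3-2, 25+0) = 25
net[7] = max(3+25-2, 4+23-2, 7+22-2, …, 25+3-2, 24+0) = 27
net[8] = max(3+27-2, 4+25-2, 7+23-2, …, 24+3-2, 32+0) = 42
net[9] = max(3+42-2, 4+27-2, 7+25-2, …, 32+3-2, 25+0) = 43
net[10] = max(3+43-2, 4+42-2, 7+27-2, …, 25+3-2, 27+0) = 45
net[11] = max(3+45-2, 4+43-2, 7+42-2, …, 27+3-2, 42+0) = 47
One optimal plan: pieces 4 + 4 + 3 (2 cuts) → $51 − $4 = $47.

47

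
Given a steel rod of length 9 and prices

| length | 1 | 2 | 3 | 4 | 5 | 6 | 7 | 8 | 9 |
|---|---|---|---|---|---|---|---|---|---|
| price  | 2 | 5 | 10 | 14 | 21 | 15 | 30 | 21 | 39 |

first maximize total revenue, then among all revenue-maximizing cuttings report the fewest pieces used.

1

Consider every possible first cut. r[k] is the best of p[i]+r[k−i] over all sellable i≤k.
r[1] = 2
r[2] = max(2+2, 5+0) = 5
r[3] = max(2+5, 5+2, 10+0) = 10
r[4] = max(2+10, 5+5, 10+2, 14+0) = 14
r[5] = max(2+14, 5+10, 10+5, 14+2, 21+0) = 21
r[6] = max(2+21, 5+14, 10+10, 14+5, 21+2, 15+0) = 23
r[7] = max(2+23, 5+21, 10+14, …, 15+2, 30+0) = 30
r[8] = max(2+30, 5+23, 10+21, …, 30+2, 21+0) = 32
r[9] = max(2+32, 5+30, 10+23, …, 21+2, 39+0) = 39
Maximum revenue is $39.
Now minimize piece count subject to staying optimal: for each k, pieces[k] = 1 + min over i with p[i]+r[k−i]=r[k] of pieces[k−i].
pieces[6] = 2
pieces[7] = 1
pieces[8] = 2
pieces[9] = 1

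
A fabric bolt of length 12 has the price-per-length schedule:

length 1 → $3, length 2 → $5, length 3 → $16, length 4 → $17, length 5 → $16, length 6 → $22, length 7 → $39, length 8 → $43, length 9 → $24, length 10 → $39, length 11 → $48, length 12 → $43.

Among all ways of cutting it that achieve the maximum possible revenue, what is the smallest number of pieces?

Consider every possible first cut. r[k] is the best of p[i]+r[k−i] over all sellable i≤k.
r[1] = 3
r[2] = max(3+3, 5+0) = 6
r[3] = max(3+6, 5+3, 16+0) = 16
r[4] = max(3+16, 5+6, 16+3, 17+0) = 19
r[5] = max(3+19, 5+16, 16+6, 17+3, 16+0) = 22
r[6] = max(3+22, 5+19, 16+16, 17+6, 16+3, 22+0) = 32
r[7] = max(3+32, 5+22, 16+19, …, 22+3, 39+0) = 39
r[8] = max(3+39, 5+32, 16+22, …, 39+3, 43+0) = 43
r[9] = max(3+43, 5+39, 16+32, …, 43+3, 24+0) = 48
r[10] = max(3+48, 5+43, 16+39, …, 24+3, 39+0) = 55
r[11] = max(3+55, 5+48, 16+43, …, 39+3, 48+0) = 59
r[12] = max(3+59, 5+55, 16+48, …, 48+3, 43+0) = 64
Maximum revenue is $64.
Now minimize piece count subject to staying optimal: for each k, pieces[k] = 1 + min over i with p[i]+r[k−i]=r[k] of pieces[k−i].
pieces[9] = 3
pieces[10] = 2
pieces[11] = 2
pieces[12] = 4

4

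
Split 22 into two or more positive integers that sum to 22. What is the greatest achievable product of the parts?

Define f[k] = max over 1≤i<k of i · max(k−i, f[k−i]); the inner max lets the remainder stay uncut if that's better.
f[2] = 1×max(1,0) = 1×1 = 1
f[3] = 1×max(2,1) = 1×2 = 2
f[4] = 2×max(2,1) = 2×2 = 4
f[5] = 2×max(3,2) = 2×3 = 6
f[6] = 3×max(3,2) = 3×3 = 9
f[7] = 2×max(5,6) = 2×6 = 12
f[8] = 2×max(6,9) = 2×9 = 18
f[9] = 3×max(6,9) = 3×9 = 27
f[10] = 2×max(8,18) = 2×18 = 36
f[11] = 2×max(9,27) = 2×27 = 54
f[12] = 3×max(9,27) = 3×27 = 81
f[13] = 2×max(11,54) = 2×54 = 108
f[14] = 2×max(12,81) = 2×81 = 162
f[15] = 3×max(12,81) = 3×81 = 243
f[16] = 2×max(14,162) = 2×162 = 324
f[17] = 2×max(15,243) = 2×243 = 486
f[18] = 3×max(15,243) = 3×243 = 729
f[19] = 2×max(17,486) = 2×486 = 972
f[20] = 2×max(18,729) = 2×729 = 1458
f[21] = 3×max(18,729) = 3×729 = 2187
f[22] = 2×max(20,1458) = 2×1458 = 2916
One optimal split: 3 + 3 + 3 + 3 + 3 + 3 + 2 + 2; product 3×3×3×3×3×3×2×2 = 2916.

2916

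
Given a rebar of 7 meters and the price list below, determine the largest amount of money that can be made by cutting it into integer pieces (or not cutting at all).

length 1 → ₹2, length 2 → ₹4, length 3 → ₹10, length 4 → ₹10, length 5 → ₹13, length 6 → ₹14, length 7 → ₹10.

Build R[k] bottom-up: R[k] = max over allowed piece i of (p[i] + R[k−i]).
R[1] = 2
R[2] = max(2+2, 4+0) = 4
R[3] = max(2+4, 4+2, 10+0) = 10
R[4] = max(2+10, 4+4, 10+2, 10+0) = 12
R[5] = max(2+12, 4+10, 10+4, 10+2, 13+0) = 14
R[6] = max(2+14, 4+12, 10+10, 10+4, 13+2, 14+0) = 20
R[7] = max(2+20, 4+14, 10+12, …, 14+2, 10+0) = 22
One optimal cutting: 3 + 3 + 1 → ₹10 + ₹10 + ₹2 = ₹22.

22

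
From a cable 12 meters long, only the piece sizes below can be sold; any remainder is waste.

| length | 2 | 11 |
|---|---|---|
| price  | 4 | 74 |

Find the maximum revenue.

74

Consider every possible first cut. r[k] is the best of p[i]+r[k−i] over all sellable i≤k.
r[1] = 0
r[2] = 4
r[3] = 4
r[4] = 8  (first piece 2, then r[2]=4)
r[5] = 8
r[6] = 12  (first piece 2, then r[4]=8)
r[7] = 12
r[8] = 16  (first piece 2, then r[6]=12)
r[9] = 16
r[10] = 20  (first piece 2, then r[8]=16)
r[11] = 74
r[12] = 74
One optimal cutting: pieces 11 with 1 meter of scrap → €74.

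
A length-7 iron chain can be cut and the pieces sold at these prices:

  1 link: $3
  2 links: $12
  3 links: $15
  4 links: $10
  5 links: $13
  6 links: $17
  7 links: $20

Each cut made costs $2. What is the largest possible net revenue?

Consider every possible first cut. r[k] is the best of p[i]+r[k−i] over all sellable i≤k, charging 2 whenever i<k.
r[1] = 3
r[2] = 12
r[3] = 15
r[4] = 22  (first piece 2, then r[2]=12)
r[5] = 25  (first piece 2, then r[3]=15)
r[6] = 32  (first piece 2, then r[4]=22)
r[7] = 35  (first piece 2, then r[5]=25)
One optimal plan: pieces 3 + 2 + 2 (2 cuts) → $39 − $4 = $35.

35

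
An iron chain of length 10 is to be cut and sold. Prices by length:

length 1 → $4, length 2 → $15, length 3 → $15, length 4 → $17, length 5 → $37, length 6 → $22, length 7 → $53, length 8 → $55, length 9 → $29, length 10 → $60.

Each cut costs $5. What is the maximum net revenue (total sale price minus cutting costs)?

Build net[k] bottom-up: net[k] = max over allowed piece i of (p[i] + net[k−i]) − 5 per cut.
net[1] = 4
net[2] = 15
net[3] = 15
net[4] = 25  (first piece 2, then net[2]=15)
net[5] = 37
net[6] = 36  (first piece 1, then net[5]=37)
net[7] = 53
net[8] = 55
net[9] = 63  (first piece 2, then net[7]=53)
net[10] = 69  (first piece 5, then net[5]=37)
One optimal plan: pieces 5 + 5 (1 cut) → $74 − $5 = $69.

69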